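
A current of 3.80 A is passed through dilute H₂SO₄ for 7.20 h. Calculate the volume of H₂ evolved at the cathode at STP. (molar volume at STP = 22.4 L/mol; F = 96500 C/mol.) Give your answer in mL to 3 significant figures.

11400 mL

Charge passed = 3.80 × 25920 = 98500 C
Moles of electrons = 98500 / 96500 = 1.021 mol
2H⁺ + 2e⁻ → H₂, so n(H₂) = 1.021 / 2 = 0.5105 mol
V = 0.5105 × 22.4 = 11.44 L
= 11400 mL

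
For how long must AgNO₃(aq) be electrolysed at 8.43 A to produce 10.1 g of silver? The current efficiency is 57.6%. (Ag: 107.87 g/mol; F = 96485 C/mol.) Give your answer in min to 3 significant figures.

31.0 min

n(Ag) = 10.1 / 107.87 = 0.09363 mol
Ag⁺ + e⁻ → Ag, so n(e⁻) = 0.09363 mol
Q = 0.09363 × 96485 / 0.576 = 15680 C
t = Q / I = 15680 / 8.43 = 1860 s = 31.0 min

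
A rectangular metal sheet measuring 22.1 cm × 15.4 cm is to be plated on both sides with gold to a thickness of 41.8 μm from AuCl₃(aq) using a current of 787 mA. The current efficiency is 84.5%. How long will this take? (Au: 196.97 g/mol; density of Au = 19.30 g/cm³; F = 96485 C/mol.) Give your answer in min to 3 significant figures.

Plated area = 2 × 22.1 × 15.4 = 680.7 cm²
Volume = 680.7 × 41.8×10⁻⁴ cm = 2.845 cm³
m(Au) = 2.845 × 19.30 = 54.91 g
n(Au) = 54.91 / 196.97 = 0.2788 mol; n(e⁻) = 3 × 0.2788 = 0.8364 mol
Q = 0.8364 × 96485 / 0.845 = 95500 C
t = 95500 / 0.787 = 1.213×10^5 s = 2020 min

2020 min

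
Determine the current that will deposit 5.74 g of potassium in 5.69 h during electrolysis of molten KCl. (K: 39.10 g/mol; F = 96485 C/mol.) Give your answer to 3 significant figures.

n(K) = 5.74 / 39.10 = 0.1468 mol
K⁺ + e⁻ → K, so n(e⁻) = 0.1468 mol
Q = 0.1468 × 96485 = 14160 C
I = Q / t = 14160 / 20484 s = 0.691 A

0.691 A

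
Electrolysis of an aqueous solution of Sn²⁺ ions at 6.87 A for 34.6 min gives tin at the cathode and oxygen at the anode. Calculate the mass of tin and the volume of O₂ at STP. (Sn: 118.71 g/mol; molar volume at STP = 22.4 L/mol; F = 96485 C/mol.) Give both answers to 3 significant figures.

Q = 6.87 × 2076 = 14260 C; n(e⁻) = 14260 / 96485 = 0.1478 mol
Cathode: Sn²⁺ + 2e⁻ → Sn → n(Sn) = 0.1478/2 = 0.07390 mol → 8.77 g
Anode: 2H₂O → O₂ + 4H⁺ + 4e⁻ → n(O₂) = 0.1478/4 = 0.03695 mol → 0.828 L

8.77 g Sn; 0.828 L O₂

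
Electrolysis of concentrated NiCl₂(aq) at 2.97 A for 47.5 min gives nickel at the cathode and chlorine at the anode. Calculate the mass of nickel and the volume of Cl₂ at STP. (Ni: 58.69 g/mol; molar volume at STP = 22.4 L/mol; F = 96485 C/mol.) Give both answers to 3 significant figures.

Q = 2.97 × 2850 = 8465 C; n(e⁻) = 8465 / 96485 = 0.08773 mol
Cathode: Ni²⁺ + 2e⁻ → Ni → n(Ni) = 0.08773/2 = 0.04387 mol → 2.57 g
Anode: 2Cl⁻ → Cl₂ + 2e⁻ → n(Cl₂) = 0.08773/2 = 0.04387 mol → 0.983 L

2.57 g Ni; 0.983 L Cl₂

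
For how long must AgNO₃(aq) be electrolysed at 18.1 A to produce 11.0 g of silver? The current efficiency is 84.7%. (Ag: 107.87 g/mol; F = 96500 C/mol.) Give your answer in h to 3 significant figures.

0.178 h

n(Ag) = 11.0 / 107.87 = 0.1020 mol
Ag⁺ + e⁻ → Ag, so n(e⁻) = 0.1020 mol
Q = 0.1020 × 96500 / 0.847 = 11620 C
t = Q / I = 11620 / 18.1 = 642.0 s = 0.178 h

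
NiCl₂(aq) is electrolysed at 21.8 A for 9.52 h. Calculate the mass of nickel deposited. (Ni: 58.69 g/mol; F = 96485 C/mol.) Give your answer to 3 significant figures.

Q = It = 21.8 × 34272 = 7.471×10^5 C
n(e⁻) = 7.471×10^5 / 96485 = 7.743 mol
Ni²⁺ + 2e⁻ → Ni, so n(Ni) = 7.743 / 2 = 3.872 mol
m = 3.872 × 58.69 = 227 g

227 g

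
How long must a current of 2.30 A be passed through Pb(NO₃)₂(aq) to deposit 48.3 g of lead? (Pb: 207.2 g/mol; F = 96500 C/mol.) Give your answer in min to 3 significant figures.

326 min

n(Pb) = 48.3 / 207.2 = 0.2331 mol
Pb²⁺ + 2e⁻ → Pb, so n(e⁻) = 2 × 0.2331 = 0.4662 mol
Q = 0.4662 × 96500 = 44990 C
t = Q / I = 44990 / 2.30 = 19560 s = 326 min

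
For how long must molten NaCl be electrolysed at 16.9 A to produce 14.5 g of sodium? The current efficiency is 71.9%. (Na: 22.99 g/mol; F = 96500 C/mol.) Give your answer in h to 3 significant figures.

1.39 h

n(Na) = 14.5 / 22.99 = 0.6307 mol
Na⁺ + e⁻ → Na, so n(e⁻) = 0.6307 mol
Q = 0.6307 × 96500 / 0.719 = 84650 C
t = Q / I = 84650 / 16.9 = 5009 s = 1.39 h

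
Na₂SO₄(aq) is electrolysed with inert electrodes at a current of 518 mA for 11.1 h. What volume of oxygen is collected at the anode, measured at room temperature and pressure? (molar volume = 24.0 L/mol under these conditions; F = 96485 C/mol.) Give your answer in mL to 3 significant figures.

Q = 0.518 A × 39960 s = 20700 C
n(e⁻) = 20700 / 96485 = 0.2145 mol
2H₂O → O₂ + 4H⁺ + 4e⁻, so n(O₂) = 0.2145 / 4 = 0.05363 mol
V = 0.05363 × 24.0 = 1.287 L
= 1290 mL

1290 mL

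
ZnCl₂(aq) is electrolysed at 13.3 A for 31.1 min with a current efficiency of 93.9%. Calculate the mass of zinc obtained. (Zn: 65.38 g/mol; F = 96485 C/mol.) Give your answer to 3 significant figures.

Q = 13.3 × 1866 = 24820 C
n(e⁻) = 24820 / 96485 = 0.2572 mol
Zn²⁺ + 2e⁻ → Zn, so theoretical m(Zn) = 0.1286 × 65.38 = 8.408 g
Actual mass = 93.9% × 8.408 = 7.90 g

7.90 g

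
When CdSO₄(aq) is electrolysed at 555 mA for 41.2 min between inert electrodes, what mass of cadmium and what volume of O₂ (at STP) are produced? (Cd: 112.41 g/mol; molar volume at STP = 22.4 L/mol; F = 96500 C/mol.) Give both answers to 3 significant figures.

0.799 g Cd; 0.0796 L O₂

Q = 0.555 × 2472 = 1372 C; n(e⁻) = 1372 / 96500 = 0.01422 mol
Cathode: Cd²⁺ + 2e⁻ → Cd → n(Cd) = 0.01422/2 = 0.007110 mol → 0.799 g
Anode: 2H₂O → O₂ + 4H⁺ + 4e⁻ → n(O₂) = 0.01422/4 = 0.003555 mol → 0.0796 L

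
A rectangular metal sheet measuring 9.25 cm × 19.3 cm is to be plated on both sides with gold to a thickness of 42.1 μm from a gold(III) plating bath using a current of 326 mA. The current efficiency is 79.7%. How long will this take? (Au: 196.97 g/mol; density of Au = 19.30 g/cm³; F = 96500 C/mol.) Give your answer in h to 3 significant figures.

45.6 h

Plated area = 2 × 9.25 × 19.3 = 357.1 cm²
Volume = 357.1 × 42.1×10⁻⁴ cm = 1.503 cm³
m(Au) = 1.503 × 19.30 = 29.01 g
n(Au) = 29.01 / 196.97 = 0.1473 mol; n(e⁻) = 3 × 0.1473 = 0.4419 mol
Q = 0.4419 × 96500 / 0.797 = 53500 C
t = 53500 / 0.326 = 1.641×10^5 s = 45.6 h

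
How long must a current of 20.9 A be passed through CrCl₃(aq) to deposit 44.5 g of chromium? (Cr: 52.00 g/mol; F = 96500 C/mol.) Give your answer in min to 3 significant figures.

198 min

n(Cr) = 44.5 / 52.00 = 0.8558 mol
Cr³⁺ + 3e⁻ → Cr, so n(e⁻) = 3 × 0.8558 = 2.567 mol
Q = 2.567 × 96500 = 2.477×10^5 C
t = Q / I = 2.477×10^5 / 20.9 = 11850 s = 198 min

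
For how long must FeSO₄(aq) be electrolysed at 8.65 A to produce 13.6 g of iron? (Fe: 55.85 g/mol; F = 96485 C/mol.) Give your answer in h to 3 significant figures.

n(Fe) = 13.6 / 55.85 = 0.2435 mol
Fe²⁺ + 2e⁻ → Fe, so n(e⁻) = 2 × 0.2435 = 0.4870 mol
Q = 0.4870 × 96485 = 46990 C
t = Q / I = 46990 / 8.65 = 5432 s = 1.51 h

1.51 h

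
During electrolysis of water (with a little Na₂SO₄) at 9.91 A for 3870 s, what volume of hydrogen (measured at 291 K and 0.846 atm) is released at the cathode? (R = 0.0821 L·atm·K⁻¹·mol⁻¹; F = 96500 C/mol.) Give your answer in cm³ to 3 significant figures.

5610 cm³

Charge passed = 9.91 × 3870 = 38350 C
n(e⁻) = 38350 / 96500 = 0.3974 mol
2H⁺ + 2e⁻ → H₂, so n(H₂) = 0.3974 / 2 = 0.1987 mol
V = nRT/P = 0.1987 × 0.0821 × 291 / 0.846 = 5.611 L
= 5610 cm³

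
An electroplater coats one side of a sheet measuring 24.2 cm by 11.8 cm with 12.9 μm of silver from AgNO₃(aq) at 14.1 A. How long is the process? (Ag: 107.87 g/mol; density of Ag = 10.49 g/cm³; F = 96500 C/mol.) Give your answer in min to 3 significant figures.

Plated area = 24.2 × 11.8 = 285.6 cm²
Volume = 285.6 × 12.9×10⁻⁴ cm = 0.3684 cm³
m(Ag) = 0.3684 × 10.49 = 3.865 g
n(Ag) = 3.865 / 107.87 = 0.03583 mol; n(e⁻) = 0.03583 mol
Q = 0.03583 × 96500 = 3458 C
t = 3458 / 14.1 = 245.2 s = 4.09 min

4.09 min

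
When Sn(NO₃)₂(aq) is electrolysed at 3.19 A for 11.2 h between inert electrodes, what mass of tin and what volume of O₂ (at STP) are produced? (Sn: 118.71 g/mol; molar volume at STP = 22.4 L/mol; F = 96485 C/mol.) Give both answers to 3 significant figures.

79.1 g Sn; 7.47 L O₂

Q = 3.19 × 40320 = 1.286×10^5 C; n(e⁻) = 1.286×10^5 / 96485 = 1.333 mol
Cathode: Sn²⁺ + 2e⁻ → Sn → n(Sn) = 1.333/2 = 0.6665 mol → 79.1 g
Anode: 2H₂O → O₂ + 4H⁺ + 4e⁻ → n(O₂) = 1.333/4 = 0.3333 mol → 7.47 L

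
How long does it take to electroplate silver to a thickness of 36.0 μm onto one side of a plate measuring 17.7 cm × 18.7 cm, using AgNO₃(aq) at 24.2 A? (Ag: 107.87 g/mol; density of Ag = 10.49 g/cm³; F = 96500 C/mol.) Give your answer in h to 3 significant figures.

Plated area = 17.7 × 18.7 = 331.0 cm²
Volume = 331.0 × 36.0×10⁻⁴ cm = 1.192 cm³
m(Ag) = 1.192 × 10.49 = 12.50 g
n(Ag) = 12.50 / 107.87 = 0.1159 mol; n(e⁻) = 0.1159 mol
Q = 0.1159 × 96500 = 11180 C
t = 11180 / 24.2 = 462.0 s = 0.128 h

0.128 h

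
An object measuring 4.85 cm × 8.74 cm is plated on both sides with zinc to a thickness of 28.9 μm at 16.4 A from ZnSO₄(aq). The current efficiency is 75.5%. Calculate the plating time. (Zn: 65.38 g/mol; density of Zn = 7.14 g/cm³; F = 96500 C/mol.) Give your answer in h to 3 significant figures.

Plated area = 2 × 4.85 × 8.74 = 84.78 cm²
Volume = 84.78 × 28.9×10⁻⁴ cm = 0.2450 cm³
m(Zn) = 0.2450 × 7.14 = 1.749 g
n(Zn) = 1.749 / 65.38 = 0.02675 mol; n(e⁻) = 2 × 0.02675 = 0.05350 mol
Q = 0.05350 × 96500 / 0.755 = 6838 C
t = 6838 / 16.4 = 417.0 s = 0.116 h

0.116 h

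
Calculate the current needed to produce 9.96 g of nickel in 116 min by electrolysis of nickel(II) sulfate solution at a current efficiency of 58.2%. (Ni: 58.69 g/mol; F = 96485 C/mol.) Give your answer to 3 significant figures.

8.08 A

n(Ni) = 9.96 / 58.69 = 0.1697 mol
Ni²⁺ + 2e⁻ → Ni, so n(e⁻) = 2 × 0.1697 = 0.3394 mol
Q = 0.3394 × 96485 / 0.582 = 56270 C
I = Q / t = 56270 / 6960 s = 8.08 A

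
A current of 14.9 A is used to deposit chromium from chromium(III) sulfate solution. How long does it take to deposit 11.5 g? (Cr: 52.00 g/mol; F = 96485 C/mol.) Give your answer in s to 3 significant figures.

n(Cr) = 11.5 / 52.00 = 0.2212 mol
Cr³⁺ + 3e⁻ → Cr, so n(e⁻) = 3 × 0.2212 = 0.6636 mol
Q = 0.6636 × 96485 = 64030 C
t = Q / I = 64030 / 14.9 = 4297 s

4300 s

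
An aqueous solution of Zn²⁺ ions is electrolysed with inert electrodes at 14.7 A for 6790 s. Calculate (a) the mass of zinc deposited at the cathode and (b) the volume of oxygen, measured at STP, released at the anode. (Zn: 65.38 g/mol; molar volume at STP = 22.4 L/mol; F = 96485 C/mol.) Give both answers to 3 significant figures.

33.8 g Zn; 5.79 L O₂

Q = 14.7 × 6790 = 99810 C; n(e⁻) = 99810 / 96485 = 1.034 mol
Cathode: Zn²⁺ + 2e⁻ → Zn → n(Zn) = 1.034/2 = 0.5170 mol → 33.8 g
Anode: 2H₂O → O₂ + 4H⁺ + 4e⁻ → n(O₂) = 1.034/4 = 0.2585 mol → 5.79 L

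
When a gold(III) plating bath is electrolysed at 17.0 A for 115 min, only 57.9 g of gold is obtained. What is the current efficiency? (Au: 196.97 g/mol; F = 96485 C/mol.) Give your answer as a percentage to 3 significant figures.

Q = 17.0 × 6900 = 1.173×10^5 C
n(e⁻) = 1.173×10^5 / 96485 = 1.216 mol
Au³⁺ + 3e⁻ → Au, so theoretical n(Au) = 0.4053 mol → 79.83 g
Efficiency = 57.9 / 79.83 = 0.7253 = 72.5%

72.5%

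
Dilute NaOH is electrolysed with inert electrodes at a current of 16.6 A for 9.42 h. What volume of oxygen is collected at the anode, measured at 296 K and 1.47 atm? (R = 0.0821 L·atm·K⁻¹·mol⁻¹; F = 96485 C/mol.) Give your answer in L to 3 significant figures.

24.1 L

Q = It = 16.6 × 33912 = 5.629×10^5 C
n(e⁻) = Q/F = 5.629×10^5/96485 = 5.834 mol
2H₂O → O₂ + 4H⁺ + 4e⁻, so n(O₂) = 5.834 / 4 = 1.459 mol
V = nRT/P = 1.459 × 0.0821 × 296 / 1.47 = 24.12 L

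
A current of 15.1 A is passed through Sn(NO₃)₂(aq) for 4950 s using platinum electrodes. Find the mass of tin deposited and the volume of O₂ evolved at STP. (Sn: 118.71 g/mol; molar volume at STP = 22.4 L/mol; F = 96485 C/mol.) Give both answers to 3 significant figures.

Q = 15.1 × 4950 = 74750 C; n(e⁻) = 74750 / 96485 = 0.7747 mol
Cathode: Sn²⁺ + 2e⁻ → Sn → n(Sn) = 0.7747/2 = 0.3874 mol → 46.0 g
Anode: 2H₂O → O₂ + 4H⁺ + 4e⁻ → n(O₂) = 0.7747/4 = 0.1937 mol → 4.34 L

46.0 g Sn; 4.34 L O₂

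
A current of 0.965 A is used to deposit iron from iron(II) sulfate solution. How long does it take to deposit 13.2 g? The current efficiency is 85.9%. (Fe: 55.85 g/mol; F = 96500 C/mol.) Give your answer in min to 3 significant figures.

917 min

n(Fe) = 13.2 / 55.85 = 0.2363 mol
Fe²⁺ + 2e⁻ → Fe, so n(e⁻) = 2 × 0.2363 = 0.4726 mol
Q = 0.4726 × 96500 / 0.859 = 53090 C
t = Q / I = 53090 / 0.965 = 55020 s = 917 min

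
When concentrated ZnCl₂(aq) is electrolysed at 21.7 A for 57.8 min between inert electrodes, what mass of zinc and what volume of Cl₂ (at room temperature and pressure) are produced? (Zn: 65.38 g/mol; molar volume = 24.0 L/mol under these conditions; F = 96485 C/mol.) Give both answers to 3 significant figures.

25.5 g Zn; 9.36 L Cl₂

Q = 21.7 × 3468 = 75260 C; n(e⁻) = 75260 / 96485 = 0.7800 mol
Cathode: Zn²⁺ + 2e⁻ → Zn → n(Zn) = 0.7800/2 = 0.3900 mol → 25.5 g
Anode: 2Cl⁻ → Cl₂ + 2e⁻ → n(Cl₂) = 0.7800/2 = 0.3900 mol → 9.36 L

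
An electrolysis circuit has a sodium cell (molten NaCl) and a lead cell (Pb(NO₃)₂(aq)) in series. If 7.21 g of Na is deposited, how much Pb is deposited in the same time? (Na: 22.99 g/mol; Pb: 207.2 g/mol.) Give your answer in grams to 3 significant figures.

n(Na) = 7.21 / 22.99 = 0.3136 mol
Na⁺ + e⁻ → Na, so n(e⁻) = 0.3136 mol
The cells are in series, so the same charge (and hence the same n(e⁻) = 0.3136 mol) passes through both.
Pb²⁺ + 2e⁻ → Pb, so n(Pb) = 0.3136 / 2 = 0.1568 mol
m(Pb) = 0.1568 × 207.2 = 32.5 g

32.5 g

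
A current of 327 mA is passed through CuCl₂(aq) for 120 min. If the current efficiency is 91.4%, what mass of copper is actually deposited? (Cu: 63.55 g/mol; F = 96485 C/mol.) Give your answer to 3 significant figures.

Q = 0.327 × 7200 = 2354 C
n(e⁻) = 2354 / 96485 = 0.02440 mol
Cu²⁺ + 2e⁻ → Cu, so theoretical m(Cu) = 0.01220 × 63.55 = 0.7753 g
Actual mass = 91.4% × 0.7753 = 0.709 g

0.709 g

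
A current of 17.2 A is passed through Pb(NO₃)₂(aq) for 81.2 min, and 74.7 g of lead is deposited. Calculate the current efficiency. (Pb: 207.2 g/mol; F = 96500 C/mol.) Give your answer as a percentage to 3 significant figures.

Q = 17.2 × 4872 = 83800 C
n(e⁻) = 83800 / 96500 = 0.8684 mol
Pb²⁺ + 2e⁻ → Pb, so theoretical n(Pb) = 0.4342 mol → 89.97 g
Efficiency = 74.7 / 89.97 = 0.8303 = 83.0%

83.0%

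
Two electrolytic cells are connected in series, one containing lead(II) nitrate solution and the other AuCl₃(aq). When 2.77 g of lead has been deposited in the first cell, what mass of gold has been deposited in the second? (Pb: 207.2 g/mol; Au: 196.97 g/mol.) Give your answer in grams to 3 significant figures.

1.76 g

n(Pb) = 2.77 / 207.2 = 0.01337 mol
Pb²⁺ + 2e⁻ → Pb, so n(e⁻) = 2 × 0.01337 = 0.02674 mol
The cells are in series, so the same charge (and hence the same n(e⁻) = 0.02674 mol) passes through both.
Au³⁺ + 3e⁻ → Au, so n(Au) = 0.02674 / 3 = 0.008913 mol
m(Au) = 0.008913 × 196.97 = 1.76 g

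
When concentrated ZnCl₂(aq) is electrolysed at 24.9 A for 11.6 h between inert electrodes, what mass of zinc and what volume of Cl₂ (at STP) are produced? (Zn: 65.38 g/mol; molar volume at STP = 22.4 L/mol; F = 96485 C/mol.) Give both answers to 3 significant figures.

Q = 24.9 × 41760 = 1.040×10^6 C; n(e⁻) = 1.040×10^6 / 96485 = 10.78 mol
Cathode: Zn²⁺ + 2e⁻ → Zn → n(Zn) = 10.78/2 = 5.390 mol → 352 g
Anode: 2Cl⁻ → Cl₂ + 2e⁻ → n(Cl₂) = 10.78/2 = 5.390 mol → 121 L

352 g Zn; 121 L Cl₂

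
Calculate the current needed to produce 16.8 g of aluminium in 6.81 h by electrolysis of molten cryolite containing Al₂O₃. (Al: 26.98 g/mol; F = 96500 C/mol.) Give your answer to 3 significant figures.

7.35 A

n(Al) = 16.8 / 26.98 = 0.6227 mol
Al³⁺ + 3e⁻ → Al, so n(e⁻) = 3 × 0.6227 = 1.868 mol
Q = 1.868 × 96500 = 1.803×10^5 C
I = Q / t = 1.803×10^5 / 24516 s = 7.35 A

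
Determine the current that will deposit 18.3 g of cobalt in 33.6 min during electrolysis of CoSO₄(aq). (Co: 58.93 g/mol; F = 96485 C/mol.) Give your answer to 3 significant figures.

n(Co) = 18.3 / 58.93 = 0.3105 mol
Co²⁺ + 2e⁻ → Co, so n(e⁻) = 2 × 0.3105 = 0.6210 mol
Q = 0.6210 × 96485 = 59920 C
I = Q / t = 59920 / 2016 s = 29.7 A

29.7 A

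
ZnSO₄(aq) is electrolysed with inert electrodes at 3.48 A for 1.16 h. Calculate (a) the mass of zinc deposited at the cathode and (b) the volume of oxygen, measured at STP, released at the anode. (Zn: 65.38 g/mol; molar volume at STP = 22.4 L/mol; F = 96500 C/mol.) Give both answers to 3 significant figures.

Q = 3.48 × 4176 = 14530 C; n(e⁻) = 14530 / 96500 = 0.1506 mol
Cathode: Zn²⁺ + 2e⁻ → Zn → n(Zn) = 0.1506/2 = 0.07530 mol → 4.92 g
Anode: 2H₂O → O₂ + 4H⁺ + 4e⁻ → n(O₂) = 0.1506/4 = 0.03765 mol → 0.843 L

4.92 g Zn; 0.843 L O₂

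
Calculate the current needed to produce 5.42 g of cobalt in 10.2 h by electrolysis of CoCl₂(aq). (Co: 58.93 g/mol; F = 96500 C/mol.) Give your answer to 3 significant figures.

0.483 A

n(Co) = 5.42 / 58.93 = 0.09197 mol
Co²⁺ + 2e⁻ → Co, so n(e⁻) = 2 × 0.09197 = 0.1839 mol
Q = 0.1839 × 96500 = 17750 C
I = Q / t = 17750 / 36720 s = 0.483 A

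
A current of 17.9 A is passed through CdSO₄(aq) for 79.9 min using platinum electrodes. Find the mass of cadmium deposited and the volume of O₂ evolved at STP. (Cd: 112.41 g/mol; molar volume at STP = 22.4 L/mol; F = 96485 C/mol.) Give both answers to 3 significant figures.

50.0 g Cd; 4.98 L O₂

Q = 17.9 × 4794 = 85810 C; n(e⁻) = 85810 / 96485 = 0.8894 mol
Cathode: Cd²⁺ + 2e⁻ → Cd → n(Cd) = 0.8894/2 = 0.4447 mol → 50.0 g
Anode: 2H₂O → O₂ + 4H⁺ + 4e⁻ → n(O₂) = 0.8894/4 = 0.2224 mol → 4.98 L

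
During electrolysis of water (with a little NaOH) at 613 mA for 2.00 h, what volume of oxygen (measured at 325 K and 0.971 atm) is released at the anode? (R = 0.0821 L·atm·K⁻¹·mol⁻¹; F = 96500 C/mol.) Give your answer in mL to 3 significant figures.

314 mL

Q = 0.613 A × 7200 s = 4414 C
n(e⁻) = Q/F = 4414/96500 = 0.04574 mol
2H₂O → O₂ + 4H⁺ + 4e⁻, so n(O₂) = 0.04574 / 4 = 0.01144 mol
V = nRT/P = 0.01144 × 0.0821 × 325 / 0.971 = 0.3144 L
= 314 mL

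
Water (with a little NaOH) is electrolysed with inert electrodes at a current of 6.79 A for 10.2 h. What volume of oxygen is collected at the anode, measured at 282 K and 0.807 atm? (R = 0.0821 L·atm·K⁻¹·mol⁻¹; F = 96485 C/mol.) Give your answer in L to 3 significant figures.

18.5 L

Charge passed = 6.79 × 36720 = 2.493×10^5 C
n(e⁻) = Q/F = 2.493×10^5/96485 = 2.584 mol
2H₂O → O₂ + 4H⁺ + 4e⁻, so n(O₂) = 2.584 / 4 = 0.6460 mol
V = nRT/P = 0.6460 × 0.0821 × 282 / 0.807 = 18.53 L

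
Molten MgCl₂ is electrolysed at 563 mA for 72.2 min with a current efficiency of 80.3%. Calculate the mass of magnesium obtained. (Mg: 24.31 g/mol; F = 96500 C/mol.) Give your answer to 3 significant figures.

Q = 0.563 × 4332 = 2439 C
n(e⁻) = 2439 / 96500 = 0.02527 mol
Mg²⁺ + 2e⁻ → Mg, so theoretical m(Mg) = 0.01264 × 24.31 = 0.3073 g
Actual mass = 80.3% × 0.3073 = 0.247 g

0.247 g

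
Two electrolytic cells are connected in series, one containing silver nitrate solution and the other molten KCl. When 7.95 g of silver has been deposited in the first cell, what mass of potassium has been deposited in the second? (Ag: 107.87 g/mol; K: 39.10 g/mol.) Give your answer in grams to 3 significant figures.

n(Ag) = 7.95 / 107.87 = 0.07370 mol
Ag⁺ + e⁻ → Ag, so n(e⁻) = 0.07370 mol
In series, the same 0.07370 mol of electrons flows through the second cell.
K⁺ + e⁻ → K, so n(K) = 0.07370 mol
m(K) = 0.07370 × 39.10 = 2.88 g

2.88 g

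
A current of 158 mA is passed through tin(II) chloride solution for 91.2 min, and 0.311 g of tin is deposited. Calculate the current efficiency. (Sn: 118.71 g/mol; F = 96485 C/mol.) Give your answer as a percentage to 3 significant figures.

58.5%

Q = 0.158 × 5472 = 864.6 C
n(e⁻) = 864.6 / 96485 = 0.008961 mol
Sn²⁺ + 2e⁻ → Sn, so theoretical n(Sn) = 0.004481 mol → 0.5319 g
Efficiency = 0.311 / 0.5319 = 0.5847 = 58.5%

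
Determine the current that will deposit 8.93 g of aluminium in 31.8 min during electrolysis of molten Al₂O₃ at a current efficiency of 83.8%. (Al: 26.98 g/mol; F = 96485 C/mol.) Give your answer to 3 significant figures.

59.9 A

n(Al) = 8.93 / 26.98 = 0.3310 mol
Al³⁺ + 3e⁻ → Al, so n(e⁻) = 3 × 0.3310 = 0.9930 mol
Q = 0.9930 × 96485 / 0.838 = 1.143×10^5 C
I = Q / t = 1.143×10^5 / 1908 s = 59.9 A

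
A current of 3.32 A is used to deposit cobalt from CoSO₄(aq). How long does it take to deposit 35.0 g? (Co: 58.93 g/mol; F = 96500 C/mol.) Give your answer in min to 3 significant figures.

n(Co) = 35.0 / 58.93 = 0.5939 mol
Co²⁺ + 2e⁻ → Co, so n(e⁻) = 2 × 0.5939 = 1.188 mol
Q = 1.188 × 96500 = 1.146×10^5 C
t = Q / I = 1.146×10^5 / 3.32 = 34520 s = 575 min

575 min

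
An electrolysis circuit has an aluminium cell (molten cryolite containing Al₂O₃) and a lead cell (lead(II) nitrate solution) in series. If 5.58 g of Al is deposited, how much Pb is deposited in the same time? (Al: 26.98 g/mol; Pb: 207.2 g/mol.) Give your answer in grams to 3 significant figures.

n(Al) = 5.58 / 26.98 = 0.2068 mol
Al³⁺ + 3e⁻ → Al, so n(e⁻) = 3 × 0.2068 = 0.6204 mol
The cells are in series, so the same charge (and hence the same n(e⁻) = 0.6204 mol) passes through both.
Pb²⁺ + 2e⁻ → Pb, so n(Pb) = 0.6204 / 2 = 0.3102 mol
m(Pb) = 0.3102 × 207.2 = 64.3 g

64.3 g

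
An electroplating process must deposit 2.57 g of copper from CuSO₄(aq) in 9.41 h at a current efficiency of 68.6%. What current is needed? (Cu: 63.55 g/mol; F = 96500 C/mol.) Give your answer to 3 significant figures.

n(Cu) = 2.57 / 63.55 = 0.04044 mol
Cu²⁺ + 2e⁻ → Cu, so n(e⁻) = 2 × 0.04044 = 0.08088 mol
Q = 0.08088 × 96500 / 0.686 = 11380 C
I = Q / t = 11380 / 33876 s = 0.336 A

0.336 A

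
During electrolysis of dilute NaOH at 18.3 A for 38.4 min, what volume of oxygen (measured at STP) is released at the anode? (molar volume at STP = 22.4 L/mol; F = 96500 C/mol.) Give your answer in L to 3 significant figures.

Q = It = 18.3 × 2304 = 42160 C
Moles of electrons = 42160 / 96500 = 0.4369 mol
2H₂O → O₂ + 4H⁺ + 4e⁻, so n(O₂) = 0.4369 / 4 = 0.1092 mol
V = 0.1092 × 22.4 = 2.446 L

2.45 L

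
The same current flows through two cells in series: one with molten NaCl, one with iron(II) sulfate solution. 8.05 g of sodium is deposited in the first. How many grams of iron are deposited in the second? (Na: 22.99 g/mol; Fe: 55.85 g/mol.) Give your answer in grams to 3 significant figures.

9.78 g

n(Na) = 8.05 / 22.99 = 0.3502 mol
Na⁺ + e⁻ → Na, so n(e⁻) = 0.3502 mol
Since the cells are in series, n(e⁻) in the Fe cell is also 0.3502 mol.
Fe²⁺ + 2e⁻ → Fe, so n(Fe) = 0.3502 / 2 = 0.1751 mol
m(Fe) = 0.1751 × 55.85 = 9.78 g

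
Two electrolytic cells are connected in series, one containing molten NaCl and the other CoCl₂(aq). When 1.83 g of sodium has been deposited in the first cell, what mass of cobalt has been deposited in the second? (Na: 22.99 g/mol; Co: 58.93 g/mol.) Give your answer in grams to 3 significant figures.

n(Na) = 1.83 / 22.99 = 0.07960 mol
Na⁺ + e⁻ → Na, so n(e⁻) = 0.07960 mol
In series, the same 0.07960 mol of electrons flows through the second cell.
Co²⁺ + 2e⁻ → Co, so n(Co) = 0.07960 / 2 = 0.03980 mol
m(Co) = 0.03980 × 58.93 = 2.35 g

2.35 g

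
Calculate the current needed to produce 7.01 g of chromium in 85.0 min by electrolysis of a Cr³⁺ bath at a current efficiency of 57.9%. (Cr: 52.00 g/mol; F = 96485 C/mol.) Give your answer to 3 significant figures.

n(Cr) = 7.01 / 52.00 = 0.1348 mol
Cr³⁺ + 3e⁻ → Cr, so n(e⁻) = 3 × 0.1348 = 0.4044 mol
Q = 0.4044 × 96485 / 0.579 = 67390 C
I = Q / t = 67390 / 5100 s = 13.2 A

13.2 A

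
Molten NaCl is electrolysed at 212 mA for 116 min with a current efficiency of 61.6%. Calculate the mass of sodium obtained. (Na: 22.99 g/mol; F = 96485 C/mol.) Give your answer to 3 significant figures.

Q = 0.212 × 6960 = 1476 C
n(e⁻) = 1476 / 96485 = 0.01530 mol
Na⁺ + e⁻ → Na, so theoretical m(Na) = 0.01530 × 22.99 = 0.3517 g
Actual mass = 61.6% × 0.3517 = 0.217 g

0.217 g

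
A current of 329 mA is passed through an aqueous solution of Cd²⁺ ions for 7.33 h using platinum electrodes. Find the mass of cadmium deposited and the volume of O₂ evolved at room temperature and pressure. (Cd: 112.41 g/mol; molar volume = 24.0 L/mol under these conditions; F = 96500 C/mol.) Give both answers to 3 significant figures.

5.06 g Cd; 0.540 L O₂

Q = 0.329 × 26388 = 8682 C; n(e⁻) = 8682 / 96500 = 0.08997 mol
Cathode: Cd²⁺ + 2e⁻ → Cd → n(Cd) = 0.08997/2 = 0.04499 mol → 5.06 g
Anode: 2H₂O → O₂ + 4H⁺ + 4e⁻ → n(O₂) = 0.08997/4 = 0.02249 mol → 0.540 L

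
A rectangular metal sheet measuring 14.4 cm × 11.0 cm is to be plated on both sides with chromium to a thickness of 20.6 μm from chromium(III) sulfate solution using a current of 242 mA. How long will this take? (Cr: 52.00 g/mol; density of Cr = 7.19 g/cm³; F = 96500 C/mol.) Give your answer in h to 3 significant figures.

Plated area = 2 × 14.4 × 11.0 = 316.8 cm²
Volume = 316.8 × 20.6×10⁻⁴ cm = 0.6526 cm³
m(Cr) = 0.6526 × 7.19 = 4.692 g
n(Cr) = 4.692 / 52.00 = 0.09023 mol; n(e⁻) = 3 × 0.09023 = 0.2707 mol
Q = 0.2707 × 96500 = 26120 C
t = 26120 / 0.242 = 1.079×10^5 s = 30.0 h

30.0 h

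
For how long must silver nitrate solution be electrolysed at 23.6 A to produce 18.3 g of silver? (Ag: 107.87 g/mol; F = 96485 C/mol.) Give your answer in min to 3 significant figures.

11.6 min

n(Ag) = 18.3 / 107.87 = 0.1696 mol
Ag⁺ + e⁻ → Ag, so n(e⁻) = 0.1696 mol
Q = 0.1696 × 96485 = 16360 C
t = Q / I = 16360 / 23.6 = 693.2 s = 11.6 min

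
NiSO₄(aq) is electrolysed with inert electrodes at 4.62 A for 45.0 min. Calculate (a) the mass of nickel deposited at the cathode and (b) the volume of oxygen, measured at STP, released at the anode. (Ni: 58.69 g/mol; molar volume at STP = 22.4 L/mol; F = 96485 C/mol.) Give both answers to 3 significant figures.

Q = 4.62 × 2700 = 12470 C; n(e⁻) = 12470 / 96485 = 0.1292 mol
Cathode: Ni²⁺ + 2e⁻ → Ni → n(Ni) = 0.1292/2 = 0.06460 mol → 3.79 g
Anode: 2H₂O → O₂ + 4H⁺ + 4e⁻ → n(O₂) = 0.1292/4 = 0.03230 mol → 0.724 L

3.79 g Ni; 0.724 L O₂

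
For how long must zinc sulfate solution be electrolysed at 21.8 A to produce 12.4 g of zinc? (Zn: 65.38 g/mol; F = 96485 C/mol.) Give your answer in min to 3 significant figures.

28.0 min

n(Zn) = 12.4 / 65.38 = 0.1897 mol
Zn²⁺ + 2e⁻ → Zn, so n(e⁻) = 2 × 0.1897 = 0.3794 mol
Q = 0.3794 × 96485 = 36610 C
t = Q / I = 36610 / 21.8 = 1679 s = 28.0 min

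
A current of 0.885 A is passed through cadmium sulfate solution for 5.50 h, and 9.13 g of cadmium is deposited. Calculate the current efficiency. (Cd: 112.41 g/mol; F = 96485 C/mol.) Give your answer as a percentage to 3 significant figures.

89.4%

Q = 0.885 × 19800 = 17520 C
n(e⁻) = 17520 / 96485 = 0.1816 mol
Cd²⁺ + 2e⁻ → Cd, so theoretical n(Cd) = 0.09080 mol → 10.21 g
Efficiency = 9.13 / 10.21 = 0.8942 = 89.4%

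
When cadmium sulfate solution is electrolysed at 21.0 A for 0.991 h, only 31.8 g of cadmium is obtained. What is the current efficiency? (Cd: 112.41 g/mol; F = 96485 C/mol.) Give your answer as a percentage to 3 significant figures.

72.9%

Q = 21.0 × 3567.6 = 74920 C
n(e⁻) = 74920 / 96485 = 0.7765 mol
Cd²⁺ + 2e⁻ → Cd, so theoretical n(Cd) = 0.3883 mol → 43.65 g
Efficiency = 31.8 / 43.65 = 0.7285 = 72.9%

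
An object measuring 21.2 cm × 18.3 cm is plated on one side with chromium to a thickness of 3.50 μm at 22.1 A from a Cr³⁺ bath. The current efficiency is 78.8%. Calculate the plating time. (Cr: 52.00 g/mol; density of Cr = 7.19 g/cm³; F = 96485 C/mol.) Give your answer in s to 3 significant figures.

Plated area = 21.2 × 18.3 = 388.0 cm²
Volume = 388.0 × 3.50×10⁻⁴ cm = 0.1358 cm³
m(Cr) = 0.1358 × 7.19 = 0.9764 g
n(Cr) = 0.9764 / 52.00 = 0.01878 mol; n(e⁻) = 3 × 0.01878 = 0.05634 mol
Q = 0.05634 × 96485 / 0.788 = 6898 C
t = 6898 / 22.1 = 312.1 s

312 s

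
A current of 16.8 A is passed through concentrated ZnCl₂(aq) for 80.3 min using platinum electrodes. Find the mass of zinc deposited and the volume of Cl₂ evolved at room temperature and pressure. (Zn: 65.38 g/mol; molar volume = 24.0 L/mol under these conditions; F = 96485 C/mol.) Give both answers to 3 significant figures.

27.4 g Zn; 10.1 L Cl₂

Q = 16.8 × 4818 = 80940 C; n(e⁻) = 80940 / 96485 = 0.8389 mol
Cathode: Zn²⁺ + 2e⁻ → Zn → n(Zn) = 0.8389/2 = 0.4195 mol → 27.4 g
Anode: 2Cl⁻ → Cl₂ + 2e⁻ → n(Cl₂) = 0.8389/2 = 0.4195 mol → 10.1 L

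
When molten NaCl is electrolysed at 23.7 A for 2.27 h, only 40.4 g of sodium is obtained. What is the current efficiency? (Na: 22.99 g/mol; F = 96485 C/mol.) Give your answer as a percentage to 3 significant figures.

Q = 23.7 × 8172 = 1.937×10^5 C
n(e⁻) = 1.937×10^5 / 96485 = 2.008 mol
Na⁺ + e⁻ → Na, so theoretical n(Na) = 2.008 mol → 46.16 g
Efficiency = 40.4 / 46.16 = 0.8752 = 87.5%

87.5%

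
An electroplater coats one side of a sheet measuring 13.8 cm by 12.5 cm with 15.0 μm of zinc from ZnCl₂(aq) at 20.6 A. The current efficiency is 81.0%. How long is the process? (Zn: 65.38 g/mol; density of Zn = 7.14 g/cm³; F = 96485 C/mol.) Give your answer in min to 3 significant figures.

5.45 min

Plated area = 13.8 × 12.5 = 172.5 cm²
Volume = 172.5 × 15.0×10⁻⁴ cm = 0.2588 cm³
m(Zn) = 0.2588 × 7.14 = 1.848 g
n(Zn) = 1.848 / 65.38 = 0.02827 mol; n(e⁻) = 2 × 0.02827 = 0.05654 mol
Q = 0.05654 × 96485 / 0.810 = 6735 C
t = 6735 / 20.6 = 326.9 s = 5.45 min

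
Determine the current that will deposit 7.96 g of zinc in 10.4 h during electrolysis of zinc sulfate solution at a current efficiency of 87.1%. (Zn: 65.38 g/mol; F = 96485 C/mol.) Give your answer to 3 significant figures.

0.720 A

n(Zn) = 7.96 / 65.38 = 0.1217 mol
Zn²⁺ + 2e⁻ → Zn, so n(e⁻) = 2 × 0.1217 = 0.2434 mol
Q = 0.2434 × 96485 / 0.871 = 26960 C
I = Q / t = 26960 / 37440 s = 0.720 A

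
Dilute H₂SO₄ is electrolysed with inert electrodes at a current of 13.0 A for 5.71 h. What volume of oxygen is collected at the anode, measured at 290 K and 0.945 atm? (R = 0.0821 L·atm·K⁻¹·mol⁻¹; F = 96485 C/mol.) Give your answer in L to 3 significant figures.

Q = It = 13.0 × 20556 = 2.672×10^5 C
n(e⁻) = Q/F = 2.672×10^5/96485 = 2.769 mol
2H₂O → O₂ + 4H⁺ + 4e⁻, so n(O₂) = 2.769 / 4 = 0.6923 mol
V = nRT/P = 0.6923 × 0.0821 × 290 / 0.945 = 17.44 L

17.4 L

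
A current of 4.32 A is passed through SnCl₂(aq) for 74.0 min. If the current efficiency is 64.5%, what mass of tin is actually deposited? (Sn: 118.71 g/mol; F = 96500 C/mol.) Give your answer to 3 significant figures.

Q = 4.32 × 4440 = 19180 C
n(e⁻) = 19180 / 96500 = 0.1988 mol
Sn²⁺ + 2e⁻ → Sn, so theoretical m(Sn) = 0.09940 × 118.71 = 11.80 g
Actual mass = 64.5% × 11.80 = 7.61 g

7.61 g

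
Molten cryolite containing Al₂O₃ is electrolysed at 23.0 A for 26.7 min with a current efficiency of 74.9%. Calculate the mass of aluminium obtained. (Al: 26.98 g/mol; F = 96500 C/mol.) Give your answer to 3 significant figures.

Q = 23.0 × 1602 = 36850 C
n(e⁻) = 36850 / 96500 = 0.3819 mol
Al³⁺ + 3e⁻ → Al, so theoretical m(Al) = 0.1273 × 26.98 = 3.435 g
Actual mass = 74.9% × 3.435 = 2.57 g

2.57 g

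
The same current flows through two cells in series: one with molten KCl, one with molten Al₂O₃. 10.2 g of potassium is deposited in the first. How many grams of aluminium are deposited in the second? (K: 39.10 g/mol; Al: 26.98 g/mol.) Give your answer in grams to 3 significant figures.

n(K) = 10.2 / 39.10 = 0.2609 mol
K⁺ + e⁻ → K, so n(e⁻) = 0.2609 mol
The cells are in series, so the same charge (and hence the same n(e⁻) = 0.2609 mol) passes through both.
Al³⁺ + 3e⁻ → Al, so n(Al) = 0.2609 / 3 = 0.08697 mol
m(Al) = 0.08697 × 26.98 = 2.35 g

2.35 g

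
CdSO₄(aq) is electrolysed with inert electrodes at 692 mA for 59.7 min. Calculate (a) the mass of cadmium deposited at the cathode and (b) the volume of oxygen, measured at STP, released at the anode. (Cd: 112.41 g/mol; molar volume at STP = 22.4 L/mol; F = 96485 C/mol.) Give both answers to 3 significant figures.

1.44 g Cd; 0.144 L O₂

Q = 0.692 × 3582 = 2479 C; n(e⁻) = 2479 / 96485 = 0.02569 mol
Cathode: Cd²⁺ + 2e⁻ → Cd → n(Cd) = 0.02569/2 = 0.01285 mol → 1.44 g
Anode: 2H₂O → O₂ + 4H⁺ + 4e⁻ → n(O₂) = 0.02569/4 = 0.006423 mol → 0.144 L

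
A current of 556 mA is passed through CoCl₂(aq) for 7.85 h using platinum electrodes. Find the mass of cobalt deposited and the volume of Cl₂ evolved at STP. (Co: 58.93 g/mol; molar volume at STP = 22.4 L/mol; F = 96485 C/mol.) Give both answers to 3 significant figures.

4.80 g Co; 1.82 L Cl₂

Q = 0.556 × 28260 = 15710 C; n(e⁻) = 15710 / 96485 = 0.1628 mol
Cathode: Co²⁺ + 2e⁻ → Co → n(Co) = 0.1628/2 = 0.08140 mol → 4.80 g
Anode: 2Cl⁻ → Cl₂ + 2e⁻ → n(Cl₂) = 0.1628/2 = 0.08140 mol → 1.82 L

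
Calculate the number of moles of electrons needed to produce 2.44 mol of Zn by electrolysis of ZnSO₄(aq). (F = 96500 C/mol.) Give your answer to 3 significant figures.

Zn²⁺ + 2e⁻ → Zn, so n(e⁻) = 2 × 2.44 = 4.880 mol

4.88 mol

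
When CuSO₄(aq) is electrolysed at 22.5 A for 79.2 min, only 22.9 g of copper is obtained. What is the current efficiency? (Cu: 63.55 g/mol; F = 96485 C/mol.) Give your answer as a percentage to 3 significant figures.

65.0%

Q = 22.5 × 4752 = 1.069×10^5 C
n(e⁻) = 1.069×10^5 / 96485 = 1.108 mol
Cu²⁺ + 2e⁻ → Cu, so theoretical n(Cu) = 0.5540 mol → 35.21 g
Efficiency = 22.9 / 35.21 = 0.6504 = 65.0%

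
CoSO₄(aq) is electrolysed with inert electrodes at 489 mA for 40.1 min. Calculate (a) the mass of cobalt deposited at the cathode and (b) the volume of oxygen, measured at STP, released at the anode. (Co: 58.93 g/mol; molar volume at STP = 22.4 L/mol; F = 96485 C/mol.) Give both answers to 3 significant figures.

Q = 0.489 × 2406 = 1177 C; n(e⁻) = 1177 / 96485 = 0.01220 mol
Cathode: Co²⁺ + 2e⁻ → Co → n(Co) = 0.01220/2 = 0.006100 mol → 0.359 g
Anode: 2H₂O → O₂ + 4H⁺ + 4e⁻ → n(O₂) = 0.01220/4 = 0.003050 mol → 0.0683 L

0.359 g Co; 0.0683 L O₂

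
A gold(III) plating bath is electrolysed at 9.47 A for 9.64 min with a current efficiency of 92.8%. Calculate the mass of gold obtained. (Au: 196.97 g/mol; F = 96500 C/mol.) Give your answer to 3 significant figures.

Q = 9.47 × 578.4 = 5477 C
n(e⁻) = 5477 / 96500 = 0.05676 mol
Au³⁺ + 3e⁻ → Au, so theoretical m(Au) = 0.01892 × 196.97 = 3.727 g
Actual mass = 92.8% × 3.727 = 3.46 g

3.46 g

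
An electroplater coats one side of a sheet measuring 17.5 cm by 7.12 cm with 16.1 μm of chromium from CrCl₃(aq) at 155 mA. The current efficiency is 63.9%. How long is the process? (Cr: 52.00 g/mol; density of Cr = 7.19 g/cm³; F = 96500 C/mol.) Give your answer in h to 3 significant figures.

22.5 h

Plated area = 17.5 × 7.12 = 124.6 cm²
Volume = 124.6 × 16.1×10⁻⁴ cm = 0.2006 cm³
m(Cr) = 0.2006 × 7.19 = 1.442 g
n(Cr) = 1.442 / 52.00 = 0.02773 mol; n(e⁻) = 3 × 0.02773 = 0.08319 mol
Q = 0.08319 × 96500 / 0.639 = 12560 C
t = 12560 / 0.155 = 81030 s = 22.5 h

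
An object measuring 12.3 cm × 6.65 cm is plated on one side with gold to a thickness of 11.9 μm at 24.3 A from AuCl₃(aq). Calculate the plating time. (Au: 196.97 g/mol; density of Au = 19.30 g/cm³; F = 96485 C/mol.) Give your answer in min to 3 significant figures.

Plated area = 12.3 × 6.65 = 81.80 cm²
Volume = 81.80 × 11.9×10⁻⁴ cm = 0.09734 cm³
m(Au) = 0.09734 × 19.30 = 1.879 g
n(Au) = 1.879 / 196.97 = 0.009540 mol; n(e⁻) = 3 × 0.009540 = 0.02862 mol
Q = 0.02862 × 96485 = 2761 C
t = 2761 / 24.3 = 113.6 s = 1.89 min

1.89 min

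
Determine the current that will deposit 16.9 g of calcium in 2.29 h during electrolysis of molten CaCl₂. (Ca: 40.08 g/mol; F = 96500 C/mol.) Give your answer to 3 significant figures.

9.87 A

n(Ca) = 16.9 / 40.08 = 0.4217 mol
Ca²⁺ + 2e⁻ → Ca, so n(e⁻) = 2 × 0.4217 = 0.8434 mol
Q = 0.8434 × 96500 = 81390 C
I = Q / t = 81390 / 8244 s = 9.87 A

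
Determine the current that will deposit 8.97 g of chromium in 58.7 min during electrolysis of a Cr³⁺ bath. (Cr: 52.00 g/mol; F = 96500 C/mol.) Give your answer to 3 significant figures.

14.2 A

n(Cr) = 8.97 / 52.00 = 0.1725 mol
Cr³⁺ + 3e⁻ → Cr, so n(e⁻) = 3 × 0.1725 = 0.5175 mol
Q = 0.5175 × 96500 = 49940 C
I = Q / t = 49940 / 3522 s = 14.2 A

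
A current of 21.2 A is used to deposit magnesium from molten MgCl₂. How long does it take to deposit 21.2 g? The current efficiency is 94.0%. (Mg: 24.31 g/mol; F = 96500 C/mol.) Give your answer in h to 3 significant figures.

n(Mg) = 21.2 / 24.31 = 0.8721 mol
Mg²⁺ + 2e⁻ → Mg, so n(e⁻) = 2 × 0.8721 = 1.744 mol
Q = 1.744 × 96500 / 0.940 = 1.790×10^5 C
t = Q / I = 1.790×10^5 / 21.2 = 8443 s = 2.35 h

2.35 h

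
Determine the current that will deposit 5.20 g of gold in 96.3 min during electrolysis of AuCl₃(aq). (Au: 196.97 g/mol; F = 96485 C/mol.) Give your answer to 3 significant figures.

1.32 A

n(Au) = 5.20 / 196.97 = 0.02640 mol
Au³⁺ + 3e⁻ → Au, so n(e⁻) = 3 × 0.02640 = 0.07920 mol
Q = 0.07920 × 96485 = 7642 C
I = Q / t = 7642 / 5778 s = 1.32 A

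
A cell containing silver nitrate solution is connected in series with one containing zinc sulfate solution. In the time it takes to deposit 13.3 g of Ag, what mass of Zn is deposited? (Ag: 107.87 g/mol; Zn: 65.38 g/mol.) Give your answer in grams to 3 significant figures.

n(Ag) = 13.3 / 107.87 = 0.1233 mol
Ag⁺ + e⁻ → Ag, so n(e⁻) = 0.1233 mol
Same current for the same time ⇒ same n(e⁻) = 0.1233 mol in both cells.
Zn²⁺ + 2e⁻ → Zn, so n(Zn) = 0.1233 / 2 = 0.06165 mol
m(Zn) = 0.06165 × 65.38 = 4.03 g

4.03 g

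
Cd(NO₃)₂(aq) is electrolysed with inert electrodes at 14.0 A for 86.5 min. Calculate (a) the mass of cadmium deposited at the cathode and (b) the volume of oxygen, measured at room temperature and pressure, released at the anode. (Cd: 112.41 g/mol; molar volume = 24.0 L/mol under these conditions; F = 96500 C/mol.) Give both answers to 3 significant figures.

42.3 g Cd; 4.52 L O₂

Q = 14.0 × 5190 = 72660 C; n(e⁻) = 72660 / 96500 = 0.7530 mol
Cathode: Cd²⁺ + 2e⁻ → Cd → n(Cd) = 0.7530/2 = 0.3765 mol → 42.3 g
Anode: 2H₂O → O₂ + 4H⁺ + 4e⁻ → n(O₂) = 0.7530/4 = 0.1883 mol → 4.52 L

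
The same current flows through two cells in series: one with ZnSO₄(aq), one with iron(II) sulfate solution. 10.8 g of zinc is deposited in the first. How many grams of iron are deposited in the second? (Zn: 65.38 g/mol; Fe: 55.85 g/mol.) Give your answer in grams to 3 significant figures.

9.23 g

n(Zn) = 10.8 / 65.38 = 0.1652 mol
Zn²⁺ + 2e⁻ → Zn, so n(e⁻) = 2 × 0.1652 = 0.3304 mol
The cells are in series, so the same charge (and hence the same n(e⁻) = 0.3304 mol) passes through both.
Fe²⁺ + 2e⁻ → Fe, so n(Fe) = 0.3304 / 2 = 0.1652 mol
m(Fe) = 0.1652 × 55.85 = 9.23 g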